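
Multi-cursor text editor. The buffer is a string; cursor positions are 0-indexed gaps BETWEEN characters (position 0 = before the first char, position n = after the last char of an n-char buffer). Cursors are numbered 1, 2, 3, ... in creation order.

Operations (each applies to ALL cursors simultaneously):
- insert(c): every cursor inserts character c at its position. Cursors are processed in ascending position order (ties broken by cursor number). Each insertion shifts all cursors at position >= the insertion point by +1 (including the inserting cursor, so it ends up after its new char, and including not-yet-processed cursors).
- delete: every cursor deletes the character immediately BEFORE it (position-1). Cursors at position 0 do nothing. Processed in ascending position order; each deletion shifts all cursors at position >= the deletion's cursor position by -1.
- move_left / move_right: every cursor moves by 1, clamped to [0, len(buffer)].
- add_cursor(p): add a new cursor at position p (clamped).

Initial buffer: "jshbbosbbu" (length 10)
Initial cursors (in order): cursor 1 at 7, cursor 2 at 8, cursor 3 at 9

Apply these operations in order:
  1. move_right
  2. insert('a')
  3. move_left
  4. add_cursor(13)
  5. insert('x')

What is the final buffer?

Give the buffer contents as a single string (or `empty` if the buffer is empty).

After op 1 (move_right): buffer="jshbbosbbu" (len 10), cursors c1@8 c2@9 c3@10, authorship ..........
After op 2 (insert('a')): buffer="jshbbosbabaua" (len 13), cursors c1@9 c2@11 c3@13, authorship ........1.2.3
After op 3 (move_left): buffer="jshbbosbabaua" (len 13), cursors c1@8 c2@10 c3@12, authorship ........1.2.3
After op 4 (add_cursor(13)): buffer="jshbbosbabaua" (len 13), cursors c1@8 c2@10 c3@12 c4@13, authorship ........1.2.3
After op 5 (insert('x')): buffer="jshbbosbxabxauxax" (len 17), cursors c1@9 c2@12 c3@15 c4@17, authorship ........11.22.334

Answer: jshbbosbxabxauxax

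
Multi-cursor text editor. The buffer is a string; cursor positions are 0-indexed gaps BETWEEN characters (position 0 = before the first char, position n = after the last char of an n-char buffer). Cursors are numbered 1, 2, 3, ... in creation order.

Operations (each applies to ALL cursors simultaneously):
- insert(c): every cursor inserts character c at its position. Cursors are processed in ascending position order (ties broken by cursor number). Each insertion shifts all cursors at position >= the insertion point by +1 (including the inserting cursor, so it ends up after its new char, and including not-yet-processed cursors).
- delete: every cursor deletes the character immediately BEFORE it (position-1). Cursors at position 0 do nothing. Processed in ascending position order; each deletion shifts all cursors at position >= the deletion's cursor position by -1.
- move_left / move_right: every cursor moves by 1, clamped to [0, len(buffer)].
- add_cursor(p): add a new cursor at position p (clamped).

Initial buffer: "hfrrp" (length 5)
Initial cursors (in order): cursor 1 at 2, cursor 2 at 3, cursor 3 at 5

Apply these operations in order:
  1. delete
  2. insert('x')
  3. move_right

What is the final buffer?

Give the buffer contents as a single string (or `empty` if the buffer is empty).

Answer: hxxrx

Derivation:
After op 1 (delete): buffer="hr" (len 2), cursors c1@1 c2@1 c3@2, authorship ..
After op 2 (insert('x')): buffer="hxxrx" (len 5), cursors c1@3 c2@3 c3@5, authorship .12.3
After op 3 (move_right): buffer="hxxrx" (len 5), cursors c1@4 c2@4 c3@5, authorship .12.3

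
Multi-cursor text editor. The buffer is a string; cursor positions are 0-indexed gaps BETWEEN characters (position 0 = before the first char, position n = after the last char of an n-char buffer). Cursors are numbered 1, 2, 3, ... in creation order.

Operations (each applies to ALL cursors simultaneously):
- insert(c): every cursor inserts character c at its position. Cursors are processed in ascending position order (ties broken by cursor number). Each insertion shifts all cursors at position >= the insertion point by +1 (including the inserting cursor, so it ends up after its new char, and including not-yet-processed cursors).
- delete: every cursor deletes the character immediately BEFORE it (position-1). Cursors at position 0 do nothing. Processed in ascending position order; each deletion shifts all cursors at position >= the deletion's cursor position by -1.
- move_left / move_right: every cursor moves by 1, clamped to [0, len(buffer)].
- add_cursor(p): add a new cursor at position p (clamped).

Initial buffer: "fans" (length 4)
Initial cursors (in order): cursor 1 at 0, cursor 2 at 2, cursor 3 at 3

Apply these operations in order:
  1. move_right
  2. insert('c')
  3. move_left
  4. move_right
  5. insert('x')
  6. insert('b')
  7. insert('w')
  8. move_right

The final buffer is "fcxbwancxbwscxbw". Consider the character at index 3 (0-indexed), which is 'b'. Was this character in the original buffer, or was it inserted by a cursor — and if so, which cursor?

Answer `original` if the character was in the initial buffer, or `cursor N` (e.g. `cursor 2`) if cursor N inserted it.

After op 1 (move_right): buffer="fans" (len 4), cursors c1@1 c2@3 c3@4, authorship ....
After op 2 (insert('c')): buffer="fcancsc" (len 7), cursors c1@2 c2@5 c3@7, authorship .1..2.3
After op 3 (move_left): buffer="fcancsc" (len 7), cursors c1@1 c2@4 c3@6, authorship .1..2.3
After op 4 (move_right): buffer="fcancsc" (len 7), cursors c1@2 c2@5 c3@7, authorship .1..2.3
After op 5 (insert('x')): buffer="fcxancxscx" (len 10), cursors c1@3 c2@7 c3@10, authorship .11..22.33
After op 6 (insert('b')): buffer="fcxbancxbscxb" (len 13), cursors c1@4 c2@9 c3@13, authorship .111..222.333
After op 7 (insert('w')): buffer="fcxbwancxbwscxbw" (len 16), cursors c1@5 c2@11 c3@16, authorship .1111..2222.3333
After op 8 (move_right): buffer="fcxbwancxbwscxbw" (len 16), cursors c1@6 c2@12 c3@16, authorship .1111..2222.3333
Authorship (.=original, N=cursor N): . 1 1 1 1 . . 2 2 2 2 . 3 3 3 3
Index 3: author = 1

Answer: cursor 1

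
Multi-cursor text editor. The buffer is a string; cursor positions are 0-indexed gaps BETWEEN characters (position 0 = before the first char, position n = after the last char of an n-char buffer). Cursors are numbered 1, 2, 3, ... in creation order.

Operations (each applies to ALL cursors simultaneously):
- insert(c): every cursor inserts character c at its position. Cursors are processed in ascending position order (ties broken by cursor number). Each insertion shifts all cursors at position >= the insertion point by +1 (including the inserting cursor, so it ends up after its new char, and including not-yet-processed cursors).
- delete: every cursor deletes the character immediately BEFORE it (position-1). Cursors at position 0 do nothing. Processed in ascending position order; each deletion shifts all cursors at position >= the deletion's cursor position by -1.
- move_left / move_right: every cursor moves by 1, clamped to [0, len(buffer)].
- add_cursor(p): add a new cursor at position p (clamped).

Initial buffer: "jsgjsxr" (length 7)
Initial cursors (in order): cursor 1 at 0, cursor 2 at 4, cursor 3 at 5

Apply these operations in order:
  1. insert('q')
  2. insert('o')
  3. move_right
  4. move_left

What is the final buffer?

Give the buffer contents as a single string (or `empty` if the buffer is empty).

After op 1 (insert('q')): buffer="qjsgjqsqxr" (len 10), cursors c1@1 c2@6 c3@8, authorship 1....2.3..
After op 2 (insert('o')): buffer="qojsgjqosqoxr" (len 13), cursors c1@2 c2@8 c3@11, authorship 11....22.33..
After op 3 (move_right): buffer="qojsgjqosqoxr" (len 13), cursors c1@3 c2@9 c3@12, authorship 11....22.33..
After op 4 (move_left): buffer="qojsgjqosqoxr" (len 13), cursors c1@2 c2@8 c3@11, authorship 11....22.33..

Answer: qojsgjqosqoxr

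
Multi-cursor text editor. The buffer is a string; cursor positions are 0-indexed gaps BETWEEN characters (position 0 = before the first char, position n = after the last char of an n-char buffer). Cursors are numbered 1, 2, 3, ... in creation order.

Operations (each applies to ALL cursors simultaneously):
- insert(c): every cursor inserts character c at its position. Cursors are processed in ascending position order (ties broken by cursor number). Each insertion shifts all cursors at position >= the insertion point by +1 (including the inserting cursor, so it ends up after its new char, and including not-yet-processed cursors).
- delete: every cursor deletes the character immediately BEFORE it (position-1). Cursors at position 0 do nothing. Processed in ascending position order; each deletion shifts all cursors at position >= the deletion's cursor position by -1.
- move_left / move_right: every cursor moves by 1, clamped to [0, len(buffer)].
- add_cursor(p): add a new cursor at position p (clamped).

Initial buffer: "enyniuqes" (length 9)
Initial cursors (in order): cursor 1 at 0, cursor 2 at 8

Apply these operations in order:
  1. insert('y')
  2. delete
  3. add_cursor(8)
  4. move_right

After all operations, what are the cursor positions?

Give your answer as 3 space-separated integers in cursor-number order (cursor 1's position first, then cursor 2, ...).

After op 1 (insert('y')): buffer="yenyniuqeys" (len 11), cursors c1@1 c2@10, authorship 1........2.
After op 2 (delete): buffer="enyniuqes" (len 9), cursors c1@0 c2@8, authorship .........
After op 3 (add_cursor(8)): buffer="enyniuqes" (len 9), cursors c1@0 c2@8 c3@8, authorship .........
After op 4 (move_right): buffer="enyniuqes" (len 9), cursors c1@1 c2@9 c3@9, authorship .........

Answer: 1 9 9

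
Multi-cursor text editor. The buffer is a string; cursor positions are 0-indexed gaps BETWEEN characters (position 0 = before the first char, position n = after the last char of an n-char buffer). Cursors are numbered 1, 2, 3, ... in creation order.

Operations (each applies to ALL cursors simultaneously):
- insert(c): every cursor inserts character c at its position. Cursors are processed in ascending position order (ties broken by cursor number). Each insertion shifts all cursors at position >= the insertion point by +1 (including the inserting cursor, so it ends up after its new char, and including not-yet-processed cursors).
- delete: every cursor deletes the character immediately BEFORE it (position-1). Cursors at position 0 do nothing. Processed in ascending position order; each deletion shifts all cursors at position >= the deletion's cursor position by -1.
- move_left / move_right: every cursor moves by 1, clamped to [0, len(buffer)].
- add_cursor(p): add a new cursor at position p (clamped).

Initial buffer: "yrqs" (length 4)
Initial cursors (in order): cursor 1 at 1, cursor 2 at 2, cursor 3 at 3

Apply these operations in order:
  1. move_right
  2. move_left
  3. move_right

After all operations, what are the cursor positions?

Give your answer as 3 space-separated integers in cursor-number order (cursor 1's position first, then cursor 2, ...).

Answer: 2 3 4

Derivation:
After op 1 (move_right): buffer="yrqs" (len 4), cursors c1@2 c2@3 c3@4, authorship ....
After op 2 (move_left): buffer="yrqs" (len 4), cursors c1@1 c2@2 c3@3, authorship ....
After op 3 (move_right): buffer="yrqs" (len 4), cursors c1@2 c2@3 c3@4, authorship ....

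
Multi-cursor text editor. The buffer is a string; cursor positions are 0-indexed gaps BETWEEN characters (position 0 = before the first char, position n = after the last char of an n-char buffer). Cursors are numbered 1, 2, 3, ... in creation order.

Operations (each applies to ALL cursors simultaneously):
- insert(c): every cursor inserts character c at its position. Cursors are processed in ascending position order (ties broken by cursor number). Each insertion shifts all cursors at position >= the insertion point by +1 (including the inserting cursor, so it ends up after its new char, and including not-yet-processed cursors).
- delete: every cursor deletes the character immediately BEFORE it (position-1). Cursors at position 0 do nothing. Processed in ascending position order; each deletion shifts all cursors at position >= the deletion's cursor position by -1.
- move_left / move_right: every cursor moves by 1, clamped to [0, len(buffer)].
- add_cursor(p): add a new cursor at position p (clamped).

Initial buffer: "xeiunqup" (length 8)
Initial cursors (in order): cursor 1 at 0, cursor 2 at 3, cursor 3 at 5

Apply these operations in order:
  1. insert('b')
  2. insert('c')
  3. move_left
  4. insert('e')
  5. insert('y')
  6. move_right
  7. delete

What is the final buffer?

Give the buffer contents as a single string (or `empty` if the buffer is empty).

After op 1 (insert('b')): buffer="bxeibunbqup" (len 11), cursors c1@1 c2@5 c3@8, authorship 1...2..3...
After op 2 (insert('c')): buffer="bcxeibcunbcqup" (len 14), cursors c1@2 c2@7 c3@11, authorship 11...22..33...
After op 3 (move_left): buffer="bcxeibcunbcqup" (len 14), cursors c1@1 c2@6 c3@10, authorship 11...22..33...
After op 4 (insert('e')): buffer="becxeibecunbecqup" (len 17), cursors c1@2 c2@8 c3@13, authorship 111...222..333...
After op 5 (insert('y')): buffer="beycxeibeycunbeycqup" (len 20), cursors c1@3 c2@10 c3@16, authorship 1111...2222..3333...
After op 6 (move_right): buffer="beycxeibeycunbeycqup" (len 20), cursors c1@4 c2@11 c3@17, authorship 1111...2222..3333...
After op 7 (delete): buffer="beyxeibeyunbeyqup" (len 17), cursors c1@3 c2@9 c3@14, authorship 111...222..333...

Answer: beyxeibeyunbeyqup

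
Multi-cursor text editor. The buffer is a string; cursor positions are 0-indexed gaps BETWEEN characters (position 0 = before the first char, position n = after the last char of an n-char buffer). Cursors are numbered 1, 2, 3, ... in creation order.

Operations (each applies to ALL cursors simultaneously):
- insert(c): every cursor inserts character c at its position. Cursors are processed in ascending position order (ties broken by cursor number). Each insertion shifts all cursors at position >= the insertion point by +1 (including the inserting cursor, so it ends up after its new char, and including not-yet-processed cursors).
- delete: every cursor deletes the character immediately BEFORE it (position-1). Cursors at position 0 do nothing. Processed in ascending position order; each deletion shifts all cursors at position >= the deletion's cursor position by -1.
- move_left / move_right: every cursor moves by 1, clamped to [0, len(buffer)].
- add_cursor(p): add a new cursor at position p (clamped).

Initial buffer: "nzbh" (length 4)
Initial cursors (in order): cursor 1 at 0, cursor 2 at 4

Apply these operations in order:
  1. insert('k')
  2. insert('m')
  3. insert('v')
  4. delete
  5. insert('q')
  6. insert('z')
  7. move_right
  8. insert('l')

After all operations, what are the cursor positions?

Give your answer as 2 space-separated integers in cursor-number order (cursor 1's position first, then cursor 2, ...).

After op 1 (insert('k')): buffer="knzbhk" (len 6), cursors c1@1 c2@6, authorship 1....2
After op 2 (insert('m')): buffer="kmnzbhkm" (len 8), cursors c1@2 c2@8, authorship 11....22
After op 3 (insert('v')): buffer="kmvnzbhkmv" (len 10), cursors c1@3 c2@10, authorship 111....222
After op 4 (delete): buffer="kmnzbhkm" (len 8), cursors c1@2 c2@8, authorship 11....22
After op 5 (insert('q')): buffer="kmqnzbhkmq" (len 10), cursors c1@3 c2@10, authorship 111....222
After op 6 (insert('z')): buffer="kmqznzbhkmqz" (len 12), cursors c1@4 c2@12, authorship 1111....2222
After op 7 (move_right): buffer="kmqznzbhkmqz" (len 12), cursors c1@5 c2@12, authorship 1111....2222
After op 8 (insert('l')): buffer="kmqznlzbhkmqzl" (len 14), cursors c1@6 c2@14, authorship 1111.1...22222

Answer: 6 14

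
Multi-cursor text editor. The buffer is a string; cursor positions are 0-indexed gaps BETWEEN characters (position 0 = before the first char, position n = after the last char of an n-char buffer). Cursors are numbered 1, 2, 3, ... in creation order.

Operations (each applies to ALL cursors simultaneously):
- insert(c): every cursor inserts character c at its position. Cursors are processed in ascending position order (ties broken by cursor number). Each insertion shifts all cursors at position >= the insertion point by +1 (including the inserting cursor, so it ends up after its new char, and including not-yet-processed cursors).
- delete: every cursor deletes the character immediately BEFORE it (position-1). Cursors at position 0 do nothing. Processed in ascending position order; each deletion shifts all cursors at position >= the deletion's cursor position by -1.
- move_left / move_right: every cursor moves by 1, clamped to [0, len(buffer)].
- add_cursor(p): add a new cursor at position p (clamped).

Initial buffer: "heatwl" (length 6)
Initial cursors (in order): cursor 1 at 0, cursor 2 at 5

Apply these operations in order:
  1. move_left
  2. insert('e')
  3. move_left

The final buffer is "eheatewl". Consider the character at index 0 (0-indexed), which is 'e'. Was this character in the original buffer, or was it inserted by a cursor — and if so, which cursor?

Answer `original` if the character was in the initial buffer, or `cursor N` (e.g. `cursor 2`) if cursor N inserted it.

After op 1 (move_left): buffer="heatwl" (len 6), cursors c1@0 c2@4, authorship ......
After op 2 (insert('e')): buffer="eheatewl" (len 8), cursors c1@1 c2@6, authorship 1....2..
After op 3 (move_left): buffer="eheatewl" (len 8), cursors c1@0 c2@5, authorship 1....2..
Authorship (.=original, N=cursor N): 1 . . . . 2 . .
Index 0: author = 1

Answer: cursor 1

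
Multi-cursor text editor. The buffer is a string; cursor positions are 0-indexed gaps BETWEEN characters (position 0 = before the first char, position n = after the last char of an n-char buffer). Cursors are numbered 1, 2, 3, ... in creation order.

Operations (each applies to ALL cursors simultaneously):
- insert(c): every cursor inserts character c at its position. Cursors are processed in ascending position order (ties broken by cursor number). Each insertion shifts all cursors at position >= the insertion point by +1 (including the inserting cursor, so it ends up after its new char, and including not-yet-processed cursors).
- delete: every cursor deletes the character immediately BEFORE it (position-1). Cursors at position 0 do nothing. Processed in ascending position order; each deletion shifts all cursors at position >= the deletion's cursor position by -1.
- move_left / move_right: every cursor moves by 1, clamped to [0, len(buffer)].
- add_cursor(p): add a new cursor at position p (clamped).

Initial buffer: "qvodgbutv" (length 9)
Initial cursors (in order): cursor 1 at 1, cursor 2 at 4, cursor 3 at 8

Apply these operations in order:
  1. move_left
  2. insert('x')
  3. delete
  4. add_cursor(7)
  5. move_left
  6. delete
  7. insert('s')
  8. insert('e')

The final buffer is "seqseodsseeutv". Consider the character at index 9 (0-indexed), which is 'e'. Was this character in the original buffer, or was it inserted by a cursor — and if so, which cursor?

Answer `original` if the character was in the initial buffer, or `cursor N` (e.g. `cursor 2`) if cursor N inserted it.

After op 1 (move_left): buffer="qvodgbutv" (len 9), cursors c1@0 c2@3 c3@7, authorship .........
After op 2 (insert('x')): buffer="xqvoxdgbuxtv" (len 12), cursors c1@1 c2@5 c3@10, authorship 1...2....3..
After op 3 (delete): buffer="qvodgbutv" (len 9), cursors c1@0 c2@3 c3@7, authorship .........
After op 4 (add_cursor(7)): buffer="qvodgbutv" (len 9), cursors c1@0 c2@3 c3@7 c4@7, authorship .........
After op 5 (move_left): buffer="qvodgbutv" (len 9), cursors c1@0 c2@2 c3@6 c4@6, authorship .........
After op 6 (delete): buffer="qodutv" (len 6), cursors c1@0 c2@1 c3@3 c4@3, authorship ......
After op 7 (insert('s')): buffer="sqsodssutv" (len 10), cursors c1@1 c2@3 c3@7 c4@7, authorship 1.2..34...
After op 8 (insert('e')): buffer="seqseodsseeutv" (len 14), cursors c1@2 c2@5 c3@11 c4@11, authorship 11.22..3434...
Authorship (.=original, N=cursor N): 1 1 . 2 2 . . 3 4 3 4 . . .
Index 9: author = 3

Answer: cursor 3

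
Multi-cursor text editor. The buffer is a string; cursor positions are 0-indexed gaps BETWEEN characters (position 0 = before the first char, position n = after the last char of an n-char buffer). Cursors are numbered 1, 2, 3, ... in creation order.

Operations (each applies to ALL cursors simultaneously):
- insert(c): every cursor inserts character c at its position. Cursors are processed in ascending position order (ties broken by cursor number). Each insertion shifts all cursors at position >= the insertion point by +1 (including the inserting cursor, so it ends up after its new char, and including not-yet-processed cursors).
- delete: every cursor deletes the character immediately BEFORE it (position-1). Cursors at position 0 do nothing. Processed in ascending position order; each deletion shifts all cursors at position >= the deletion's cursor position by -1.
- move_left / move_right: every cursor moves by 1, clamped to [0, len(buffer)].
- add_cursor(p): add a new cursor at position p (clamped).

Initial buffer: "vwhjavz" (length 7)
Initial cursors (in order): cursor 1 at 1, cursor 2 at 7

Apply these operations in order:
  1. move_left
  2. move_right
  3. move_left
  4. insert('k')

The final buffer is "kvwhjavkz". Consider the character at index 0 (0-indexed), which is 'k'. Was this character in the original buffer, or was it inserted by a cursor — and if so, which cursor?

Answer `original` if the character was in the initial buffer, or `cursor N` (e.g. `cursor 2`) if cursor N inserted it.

After op 1 (move_left): buffer="vwhjavz" (len 7), cursors c1@0 c2@6, authorship .......
After op 2 (move_right): buffer="vwhjavz" (len 7), cursors c1@1 c2@7, authorship .......
After op 3 (move_left): buffer="vwhjavz" (len 7), cursors c1@0 c2@6, authorship .......
After op 4 (insert('k')): buffer="kvwhjavkz" (len 9), cursors c1@1 c2@8, authorship 1......2.
Authorship (.=original, N=cursor N): 1 . . . . . . 2 .
Index 0: author = 1

Answer: cursor 1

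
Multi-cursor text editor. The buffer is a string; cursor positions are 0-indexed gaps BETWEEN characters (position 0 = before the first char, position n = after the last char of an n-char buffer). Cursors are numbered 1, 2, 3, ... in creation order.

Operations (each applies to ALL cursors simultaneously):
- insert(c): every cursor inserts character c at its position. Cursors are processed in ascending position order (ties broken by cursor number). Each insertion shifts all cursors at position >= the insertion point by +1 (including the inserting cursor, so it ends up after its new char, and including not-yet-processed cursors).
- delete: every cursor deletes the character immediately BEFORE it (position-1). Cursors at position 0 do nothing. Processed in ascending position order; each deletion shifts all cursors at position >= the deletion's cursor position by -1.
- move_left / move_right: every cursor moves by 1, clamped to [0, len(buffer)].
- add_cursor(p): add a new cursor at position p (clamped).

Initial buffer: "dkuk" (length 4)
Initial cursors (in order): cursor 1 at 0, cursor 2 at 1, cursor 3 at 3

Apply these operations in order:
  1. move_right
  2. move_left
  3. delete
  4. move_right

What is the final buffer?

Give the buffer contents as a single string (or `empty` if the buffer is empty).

After op 1 (move_right): buffer="dkuk" (len 4), cursors c1@1 c2@2 c3@4, authorship ....
After op 2 (move_left): buffer="dkuk" (len 4), cursors c1@0 c2@1 c3@3, authorship ....
After op 3 (delete): buffer="kk" (len 2), cursors c1@0 c2@0 c3@1, authorship ..
After op 4 (move_right): buffer="kk" (len 2), cursors c1@1 c2@1 c3@2, authorship ..

Answer: kk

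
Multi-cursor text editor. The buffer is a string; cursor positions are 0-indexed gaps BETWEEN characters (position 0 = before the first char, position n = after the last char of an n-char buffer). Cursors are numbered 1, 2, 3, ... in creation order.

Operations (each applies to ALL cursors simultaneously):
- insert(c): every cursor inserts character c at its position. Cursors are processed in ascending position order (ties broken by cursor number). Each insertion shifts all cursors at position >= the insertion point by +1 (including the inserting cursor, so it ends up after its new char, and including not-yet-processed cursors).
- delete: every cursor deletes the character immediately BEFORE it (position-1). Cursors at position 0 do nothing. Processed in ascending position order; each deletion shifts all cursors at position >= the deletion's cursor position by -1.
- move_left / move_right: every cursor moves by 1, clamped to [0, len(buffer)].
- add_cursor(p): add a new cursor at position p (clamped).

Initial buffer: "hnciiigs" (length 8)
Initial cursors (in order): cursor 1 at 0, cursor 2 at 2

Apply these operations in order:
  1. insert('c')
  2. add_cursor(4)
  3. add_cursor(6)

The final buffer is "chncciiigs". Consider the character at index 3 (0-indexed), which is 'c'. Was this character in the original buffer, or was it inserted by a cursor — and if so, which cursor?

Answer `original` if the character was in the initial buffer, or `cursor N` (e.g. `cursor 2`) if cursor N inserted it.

Answer: cursor 2

Derivation:
After op 1 (insert('c')): buffer="chncciiigs" (len 10), cursors c1@1 c2@4, authorship 1..2......
After op 2 (add_cursor(4)): buffer="chncciiigs" (len 10), cursors c1@1 c2@4 c3@4, authorship 1..2......
After op 3 (add_cursor(6)): buffer="chncciiigs" (len 10), cursors c1@1 c2@4 c3@4 c4@6, authorship 1..2......
Authorship (.=original, N=cursor N): 1 . . 2 . . . . . .
Index 3: author = 2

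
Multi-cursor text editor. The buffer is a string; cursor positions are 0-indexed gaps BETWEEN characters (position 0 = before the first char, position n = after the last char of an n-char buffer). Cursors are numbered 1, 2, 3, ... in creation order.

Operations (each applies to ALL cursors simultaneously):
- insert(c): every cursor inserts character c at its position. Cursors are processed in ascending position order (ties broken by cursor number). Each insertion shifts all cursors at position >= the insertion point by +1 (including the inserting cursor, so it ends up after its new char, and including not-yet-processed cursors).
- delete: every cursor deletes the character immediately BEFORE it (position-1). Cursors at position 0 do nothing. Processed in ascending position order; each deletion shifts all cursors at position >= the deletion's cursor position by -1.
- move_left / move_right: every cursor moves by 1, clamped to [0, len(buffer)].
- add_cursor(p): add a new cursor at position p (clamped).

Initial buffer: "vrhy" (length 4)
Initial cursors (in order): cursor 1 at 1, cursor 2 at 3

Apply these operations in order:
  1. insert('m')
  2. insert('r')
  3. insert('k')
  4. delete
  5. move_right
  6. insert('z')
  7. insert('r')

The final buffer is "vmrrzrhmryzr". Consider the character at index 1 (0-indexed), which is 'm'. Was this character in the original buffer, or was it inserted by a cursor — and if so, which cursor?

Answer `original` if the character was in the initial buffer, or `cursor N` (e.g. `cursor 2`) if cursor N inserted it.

Answer: cursor 1

Derivation:
After op 1 (insert('m')): buffer="vmrhmy" (len 6), cursors c1@2 c2@5, authorship .1..2.
After op 2 (insert('r')): buffer="vmrrhmry" (len 8), cursors c1@3 c2@7, authorship .11..22.
After op 3 (insert('k')): buffer="vmrkrhmrky" (len 10), cursors c1@4 c2@9, authorship .111..222.
After op 4 (delete): buffer="vmrrhmry" (len 8), cursors c1@3 c2@7, authorship .11..22.
After op 5 (move_right): buffer="vmrrhmry" (len 8), cursors c1@4 c2@8, authorship .11..22.
After op 6 (insert('z')): buffer="vmrrzhmryz" (len 10), cursors c1@5 c2@10, authorship .11.1.22.2
After op 7 (insert('r')): buffer="vmrrzrhmryzr" (len 12), cursors c1@6 c2@12, authorship .11.11.22.22
Authorship (.=original, N=cursor N): . 1 1 . 1 1 . 2 2 . 2 2
Index 1: author = 1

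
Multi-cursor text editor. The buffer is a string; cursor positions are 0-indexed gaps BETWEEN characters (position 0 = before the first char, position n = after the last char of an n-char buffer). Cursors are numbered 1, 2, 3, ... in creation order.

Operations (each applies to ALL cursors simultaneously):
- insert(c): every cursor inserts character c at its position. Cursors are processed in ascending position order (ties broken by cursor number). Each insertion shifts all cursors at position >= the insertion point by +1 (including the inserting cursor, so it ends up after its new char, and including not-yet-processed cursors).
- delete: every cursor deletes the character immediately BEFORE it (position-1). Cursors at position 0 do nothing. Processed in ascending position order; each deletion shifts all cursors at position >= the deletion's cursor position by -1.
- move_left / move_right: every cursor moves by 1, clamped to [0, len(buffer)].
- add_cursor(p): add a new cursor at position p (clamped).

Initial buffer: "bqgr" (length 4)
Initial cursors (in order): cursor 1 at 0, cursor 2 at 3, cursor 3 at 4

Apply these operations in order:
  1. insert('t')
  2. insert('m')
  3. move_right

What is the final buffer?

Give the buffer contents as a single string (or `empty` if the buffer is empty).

After op 1 (insert('t')): buffer="tbqgtrt" (len 7), cursors c1@1 c2@5 c3@7, authorship 1...2.3
After op 2 (insert('m')): buffer="tmbqgtmrtm" (len 10), cursors c1@2 c2@7 c3@10, authorship 11...22.33
After op 3 (move_right): buffer="tmbqgtmrtm" (len 10), cursors c1@3 c2@8 c3@10, authorship 11...22.33

Answer: tmbqgtmrtm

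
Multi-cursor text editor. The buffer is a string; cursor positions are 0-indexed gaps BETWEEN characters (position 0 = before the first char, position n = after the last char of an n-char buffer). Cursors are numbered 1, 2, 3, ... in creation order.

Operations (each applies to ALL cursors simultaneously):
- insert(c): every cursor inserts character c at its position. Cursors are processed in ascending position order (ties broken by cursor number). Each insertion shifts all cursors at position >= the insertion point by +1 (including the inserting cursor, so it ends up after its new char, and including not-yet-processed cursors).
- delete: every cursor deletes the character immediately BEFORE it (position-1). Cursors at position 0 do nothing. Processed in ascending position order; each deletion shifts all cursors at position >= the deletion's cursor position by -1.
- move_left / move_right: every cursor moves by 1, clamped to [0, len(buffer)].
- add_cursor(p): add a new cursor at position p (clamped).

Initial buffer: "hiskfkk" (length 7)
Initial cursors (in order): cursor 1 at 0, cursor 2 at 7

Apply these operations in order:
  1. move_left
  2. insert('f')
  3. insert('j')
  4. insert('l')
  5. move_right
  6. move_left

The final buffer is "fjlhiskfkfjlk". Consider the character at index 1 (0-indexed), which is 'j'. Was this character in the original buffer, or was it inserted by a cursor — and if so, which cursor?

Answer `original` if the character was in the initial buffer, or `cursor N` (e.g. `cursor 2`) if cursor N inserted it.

Answer: cursor 1

Derivation:
After op 1 (move_left): buffer="hiskfkk" (len 7), cursors c1@0 c2@6, authorship .......
After op 2 (insert('f')): buffer="fhiskfkfk" (len 9), cursors c1@1 c2@8, authorship 1......2.
After op 3 (insert('j')): buffer="fjhiskfkfjk" (len 11), cursors c1@2 c2@10, authorship 11......22.
After op 4 (insert('l')): buffer="fjlhiskfkfjlk" (len 13), cursors c1@3 c2@12, authorship 111......222.
After op 5 (move_right): buffer="fjlhiskfkfjlk" (len 13), cursors c1@4 c2@13, authorship 111......222.
After op 6 (move_left): buffer="fjlhiskfkfjlk" (len 13), cursors c1@3 c2@12, authorship 111......222.
Authorship (.=original, N=cursor N): 1 1 1 . . . . . . 2 2 2 .
Index 1: author = 1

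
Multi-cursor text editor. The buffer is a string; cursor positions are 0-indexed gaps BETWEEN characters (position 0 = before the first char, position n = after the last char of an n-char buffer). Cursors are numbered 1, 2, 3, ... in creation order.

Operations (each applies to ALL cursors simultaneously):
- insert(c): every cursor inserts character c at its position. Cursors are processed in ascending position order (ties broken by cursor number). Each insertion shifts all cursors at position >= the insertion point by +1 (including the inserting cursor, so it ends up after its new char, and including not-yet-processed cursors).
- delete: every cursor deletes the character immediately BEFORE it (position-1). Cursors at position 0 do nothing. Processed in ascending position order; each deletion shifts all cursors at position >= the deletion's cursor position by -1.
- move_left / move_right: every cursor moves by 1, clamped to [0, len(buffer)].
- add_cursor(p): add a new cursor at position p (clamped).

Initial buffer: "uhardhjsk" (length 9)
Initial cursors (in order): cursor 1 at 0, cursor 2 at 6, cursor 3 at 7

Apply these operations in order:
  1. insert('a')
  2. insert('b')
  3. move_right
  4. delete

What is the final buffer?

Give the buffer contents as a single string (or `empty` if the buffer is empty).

After op 1 (insert('a')): buffer="auhardhajask" (len 12), cursors c1@1 c2@8 c3@10, authorship 1......2.3..
After op 2 (insert('b')): buffer="abuhardhabjabsk" (len 15), cursors c1@2 c2@10 c3@13, authorship 11......22.33..
After op 3 (move_right): buffer="abuhardhabjabsk" (len 15), cursors c1@3 c2@11 c3@14, authorship 11......22.33..
After op 4 (delete): buffer="abhardhababk" (len 12), cursors c1@2 c2@9 c3@11, authorship 11.....2233.

Answer: abhardhababk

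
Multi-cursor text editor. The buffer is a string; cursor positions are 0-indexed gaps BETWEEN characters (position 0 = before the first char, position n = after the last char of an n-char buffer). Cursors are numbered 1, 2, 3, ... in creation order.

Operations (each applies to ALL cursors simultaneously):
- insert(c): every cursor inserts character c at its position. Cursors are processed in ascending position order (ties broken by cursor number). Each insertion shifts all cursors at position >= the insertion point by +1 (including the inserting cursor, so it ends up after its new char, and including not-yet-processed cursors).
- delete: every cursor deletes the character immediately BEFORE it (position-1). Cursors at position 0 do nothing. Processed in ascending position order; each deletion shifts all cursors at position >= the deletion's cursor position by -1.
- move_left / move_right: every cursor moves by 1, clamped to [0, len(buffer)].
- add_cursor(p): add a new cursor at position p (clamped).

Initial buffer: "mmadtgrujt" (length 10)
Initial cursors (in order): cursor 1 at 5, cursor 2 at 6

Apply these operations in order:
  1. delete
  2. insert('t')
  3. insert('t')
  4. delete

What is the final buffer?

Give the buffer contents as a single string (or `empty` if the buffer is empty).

Answer: mmadttrujt

Derivation:
After op 1 (delete): buffer="mmadrujt" (len 8), cursors c1@4 c2@4, authorship ........
After op 2 (insert('t')): buffer="mmadttrujt" (len 10), cursors c1@6 c2@6, authorship ....12....
After op 3 (insert('t')): buffer="mmadttttrujt" (len 12), cursors c1@8 c2@8, authorship ....1212....
After op 4 (delete): buffer="mmadttrujt" (len 10), cursors c1@6 c2@6, authorship ....12....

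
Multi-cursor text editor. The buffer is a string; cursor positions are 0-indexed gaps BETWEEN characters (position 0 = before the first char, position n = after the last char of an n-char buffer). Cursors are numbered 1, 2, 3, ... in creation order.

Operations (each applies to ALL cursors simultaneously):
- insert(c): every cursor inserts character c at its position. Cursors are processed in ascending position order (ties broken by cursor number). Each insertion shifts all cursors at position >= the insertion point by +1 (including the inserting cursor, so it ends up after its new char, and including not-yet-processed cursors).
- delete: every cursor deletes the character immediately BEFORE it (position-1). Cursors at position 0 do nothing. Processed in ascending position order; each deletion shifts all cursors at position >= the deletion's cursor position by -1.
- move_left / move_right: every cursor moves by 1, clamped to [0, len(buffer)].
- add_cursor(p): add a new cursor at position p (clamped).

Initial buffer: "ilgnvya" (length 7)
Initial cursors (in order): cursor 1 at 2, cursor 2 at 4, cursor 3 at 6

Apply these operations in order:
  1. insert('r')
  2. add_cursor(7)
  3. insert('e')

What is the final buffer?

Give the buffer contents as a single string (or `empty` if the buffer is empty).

After op 1 (insert('r')): buffer="ilrgnrvyra" (len 10), cursors c1@3 c2@6 c3@9, authorship ..1..2..3.
After op 2 (add_cursor(7)): buffer="ilrgnrvyra" (len 10), cursors c1@3 c2@6 c4@7 c3@9, authorship ..1..2..3.
After op 3 (insert('e')): buffer="ilregnreveyrea" (len 14), cursors c1@4 c2@8 c4@10 c3@13, authorship ..11..22.4.33.

Answer: ilregnreveyrea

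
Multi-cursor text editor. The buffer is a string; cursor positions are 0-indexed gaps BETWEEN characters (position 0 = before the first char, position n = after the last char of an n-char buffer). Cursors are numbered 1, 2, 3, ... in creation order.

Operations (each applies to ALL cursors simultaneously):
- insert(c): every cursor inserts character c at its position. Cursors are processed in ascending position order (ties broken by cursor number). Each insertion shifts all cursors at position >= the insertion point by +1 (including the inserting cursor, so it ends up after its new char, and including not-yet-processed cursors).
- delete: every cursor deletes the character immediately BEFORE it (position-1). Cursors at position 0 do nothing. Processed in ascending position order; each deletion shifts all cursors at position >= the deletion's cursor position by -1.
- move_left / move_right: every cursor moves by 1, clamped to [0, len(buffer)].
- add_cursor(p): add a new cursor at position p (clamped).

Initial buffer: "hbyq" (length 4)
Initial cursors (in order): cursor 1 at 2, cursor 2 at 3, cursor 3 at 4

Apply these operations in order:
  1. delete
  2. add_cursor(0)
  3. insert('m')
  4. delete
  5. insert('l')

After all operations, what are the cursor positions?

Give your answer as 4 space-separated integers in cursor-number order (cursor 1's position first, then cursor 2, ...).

After op 1 (delete): buffer="h" (len 1), cursors c1@1 c2@1 c3@1, authorship .
After op 2 (add_cursor(0)): buffer="h" (len 1), cursors c4@0 c1@1 c2@1 c3@1, authorship .
After op 3 (insert('m')): buffer="mhmmm" (len 5), cursors c4@1 c1@5 c2@5 c3@5, authorship 4.123
After op 4 (delete): buffer="h" (len 1), cursors c4@0 c1@1 c2@1 c3@1, authorship .
After op 5 (insert('l')): buffer="lhlll" (len 5), cursors c4@1 c1@5 c2@5 c3@5, authorship 4.123

Answer: 5 5 5 1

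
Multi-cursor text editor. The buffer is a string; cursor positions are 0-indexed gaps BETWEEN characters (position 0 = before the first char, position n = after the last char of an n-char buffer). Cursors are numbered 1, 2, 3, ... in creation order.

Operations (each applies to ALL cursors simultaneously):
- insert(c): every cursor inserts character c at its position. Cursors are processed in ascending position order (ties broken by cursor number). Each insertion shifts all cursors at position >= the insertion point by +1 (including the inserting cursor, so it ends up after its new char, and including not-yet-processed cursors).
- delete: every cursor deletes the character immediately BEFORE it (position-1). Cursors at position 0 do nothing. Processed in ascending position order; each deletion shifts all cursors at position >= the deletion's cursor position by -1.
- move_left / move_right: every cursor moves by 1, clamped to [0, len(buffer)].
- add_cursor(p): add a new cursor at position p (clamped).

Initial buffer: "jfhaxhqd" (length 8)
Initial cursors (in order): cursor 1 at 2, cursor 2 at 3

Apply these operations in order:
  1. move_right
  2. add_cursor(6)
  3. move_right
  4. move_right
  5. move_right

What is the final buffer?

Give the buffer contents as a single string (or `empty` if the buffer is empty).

Answer: jfhaxhqd

Derivation:
After op 1 (move_right): buffer="jfhaxhqd" (len 8), cursors c1@3 c2@4, authorship ........
After op 2 (add_cursor(6)): buffer="jfhaxhqd" (len 8), cursors c1@3 c2@4 c3@6, authorship ........
After op 3 (move_right): buffer="jfhaxhqd" (len 8), cursors c1@4 c2@5 c3@7, authorship ........
After op 4 (move_right): buffer="jfhaxhqd" (len 8), cursors c1@5 c2@6 c3@8, authorship ........
After op 5 (move_right): buffer="jfhaxhqd" (len 8), cursors c1@6 c2@7 c3@8, authorship ........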